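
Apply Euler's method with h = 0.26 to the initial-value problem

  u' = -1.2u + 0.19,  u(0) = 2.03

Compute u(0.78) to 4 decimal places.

0.7679

Euler: u_{n+1} = u_n + h·f(t_n, u_n).
t=0.000000, u=2.030000: f=-2.246000 → u ← 2.030000 + 0.26·(-2.246000) = 1.446040
t=0.260000, u=1.446040: f=-1.545248 → u ← 1.446040 + 0.26·(-1.545248) = 1.044276
t=0.520000, u=1.044276: f=-1.063131 → u ← 1.044276 + 0.26·(-1.063131) = 0.767862
u(0.78) ≈ 0.7679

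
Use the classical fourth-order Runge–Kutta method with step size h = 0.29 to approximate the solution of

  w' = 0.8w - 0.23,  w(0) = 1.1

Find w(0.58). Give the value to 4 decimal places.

RK4: k1 = f(t_n, w_n); k2 = f(t_n + h/2, w_n + (h/2)·k1); k3 = f(t_n + h/2, w_n + (h/2)·k2); k4 = f(t_n + h, w_n + h·k3); w_{n+1} = w_n + (h/6)·(k1 + 2k2 + 2k3 + k4).
t=0.000000, w=1.100000:
  k1 = f(0.000000, 1.100000) = 0.650000
  k2 = f(0.145000, 1.194250) = 0.725400
  k3 = f(0.145000, 1.205183) = 0.734146
  k4 = f(0.290000, 1.312902) = 0.820322
  w ← 1.100000 + (0.29/6)·(k1 + 2k2 + 2k3 + k4) = 1.312155
t=0.290000, w=1.312155:
  k1 = f(0.290000, 1.312155) = 0.819724
  k2 = f(0.435000, 1.431015) = 0.914812
  k3 = f(0.435000, 1.444803) = 0.925842
  k4 = f(0.580000, 1.580649) = 1.034519
  w ← 1.312155 + (0.29/6)·(k1 + 2k2 + 2k3 + k4) = 1.579707
w(0.58) ≈ 1.5797

1.5797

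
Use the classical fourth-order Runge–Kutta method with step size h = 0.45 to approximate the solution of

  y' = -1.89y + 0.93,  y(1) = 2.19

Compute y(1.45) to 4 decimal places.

1.2229

RK4: k1 = f(s_n, y_n); k2 = f(s_n + h/2, y_n + (h/2)·k1); k3 = f(s_n + h/2, y_n + (h/2)·k2); k4 = f(s_n + h, y_n + h·k3); y_{n+1} = y_n + (h/6)·(k1 + 2k2 + 2k3 + k4).
s=1.000000, y=2.190000:
  k1 = f(1.000000, 2.190000) = -3.209100
  k2 = f(1.225000, 1.467952) = -1.844430
  k3 = f(1.225000, 1.775003) = -2.424756
  k4 = f(1.450000, 1.098860) = -1.146845
  y ← 2.190000 + (0.45/6)·(k1 + 2k2 + 2k3 + k4) = 1.222926
y(1.45) ≈ 1.2229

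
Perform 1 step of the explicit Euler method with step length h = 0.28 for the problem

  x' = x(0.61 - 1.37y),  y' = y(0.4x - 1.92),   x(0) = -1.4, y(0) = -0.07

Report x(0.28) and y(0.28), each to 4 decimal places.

Euler on (x,y): x_{n+1} = x_n + h·x', y_{n+1} = y_n + h·y'.
0.000000: (-1.400000, -0.070000); f=(-0.988260, 0.173600) → (-1.676713, -0.021392)
(x(0.28), y(0.28)) ≈ (-1.6767, -0.0214)

-1.6767, -0.0214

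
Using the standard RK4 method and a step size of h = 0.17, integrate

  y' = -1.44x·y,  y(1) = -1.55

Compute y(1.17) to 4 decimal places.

RK4: k1 = f(x_n, y_n); k2 = f(x_n + h/2, y_n + (h/2)·k1); k3 = f(x_n + h/2, y_n + (h/2)·k2); k4 = f(x_n + h, y_n + h·k3); y_{n+1} = y_n + (h/6)·(k1 + 2k2 + 2k3 + k4).
x=1.000000, y=-1.550000:
  k1 = f(1.000000, -1.550000) = 2.232000
  k2 = f(1.085000, -1.360280) = 2.125301
  k3 = f(1.085000, -1.369349) = 2.139471
  k4 = f(1.170000, -1.186290) = 1.998661
  y ← -1.550000 + (0.17/6)·(k1 + 2k2 + 2k3 + k4) = -1.188461
y(1.17) ≈ -1.1885

-1.1885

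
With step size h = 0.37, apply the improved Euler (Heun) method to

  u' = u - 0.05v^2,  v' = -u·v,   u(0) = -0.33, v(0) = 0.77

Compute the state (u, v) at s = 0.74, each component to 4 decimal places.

Heun on (u,v): k1 = f(s_n, state_n); k2 = f(s_n + h, state_n + h·k1); state_{n+1} = state_n + (h/2)·(k1 + k2).
0.000000: (-0.330000, 0.770000)
  k1 = (-0.359645, 0.254100)
  predictor → (-0.463069, 0.864017)
  k2 = (-0.500395, 0.400099)
  → (-0.489107, 0.891027)
0.370000: (-0.489107, 0.891027)
  k1 = (-0.528804, 0.435808)
  predictor → (-0.684765, 1.052276)
  k2 = (-0.740129, 0.720561)
  → (-0.723860, 1.104955)
(u(0.74), v(0.74)) ≈ (-0.7239, 1.1050)

-0.7239, 1.1050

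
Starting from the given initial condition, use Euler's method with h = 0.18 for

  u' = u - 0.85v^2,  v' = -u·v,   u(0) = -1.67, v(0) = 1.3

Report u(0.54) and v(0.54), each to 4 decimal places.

-4.4788, 3.6775

Euler on (u,v): u_{n+1} = u_n + h·u', v_{n+1} = v_n + h·v'.
0.000000: (-1.670000, 1.300000); f=(-3.106500, 2.171000) → (-2.229170, 1.690780)
0.180000: (-2.229170, 1.690780); f=(-4.659096, 3.769036) → (-3.067807, 2.369206)
0.360000: (-3.067807, 2.369206); f=(-7.838976, 7.268269) → (-4.478823, 3.677495)
(u(0.54), v(0.54)) ≈ (-4.4788, 3.6775)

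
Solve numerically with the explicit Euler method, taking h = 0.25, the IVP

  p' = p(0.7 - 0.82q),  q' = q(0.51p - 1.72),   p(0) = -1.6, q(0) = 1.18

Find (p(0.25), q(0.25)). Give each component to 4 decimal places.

Euler on (p,q): p_{n+1} = p_n + h·p', q_{n+1} = q_n + h·q'.
0.000000: (-1.600000, 1.180000); f=(0.428160, -2.992480) → (-1.492960, 0.431880)
(p(0.25), q(0.25)) ≈ (-1.4930, 0.4319)

-1.4930, 0.4319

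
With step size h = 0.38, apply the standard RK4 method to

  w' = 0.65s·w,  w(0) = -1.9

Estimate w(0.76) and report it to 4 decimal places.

-2.2923

RK4: k1 = f(s_n, w_n); k2 = f(s_n + h/2, w_n + (h/2)·k1); k3 = f(s_n + h/2, w_n + (h/2)·k2); k4 = f(s_n + h, w_n + h·k3); w_{n+1} = w_n + (h/6)·(k1 + 2k2 + 2k3 + k4).
s=0.000000, w=-1.900000:
  k1 = f(0.000000, -1.900000) = 0.000000
  k2 = f(0.190000, -1.900000) = -0.234650
  k3 = f(0.190000, -1.944584) = -0.240156
  k4 = f(0.380000, -1.991259) = -0.491841
  w ← -1.900000 + (0.38/6)·(k1 + 2k2 + 2k3 + k4) = -1.991292
s=0.380000, w=-1.991292:
  k1 = f(0.380000, -1.991292) = -0.491849
  k2 = f(0.570000, -2.084743) = -0.772397
  k3 = f(0.570000, -2.138048) = -0.792147
  k4 = f(0.760000, -2.292308) = -1.132400
  w ← -1.991292 + (0.38/6)·(k1 + 2k2 + 2k3 + k4) = -2.292337
w(0.76) ≈ -2.2923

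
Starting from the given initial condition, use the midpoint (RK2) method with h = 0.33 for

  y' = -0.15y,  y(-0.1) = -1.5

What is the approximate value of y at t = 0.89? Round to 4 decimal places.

-1.2931

Midpoint: k1 = f(t_n, y_n); k2 = f(t_n + h/2, y_n + (h/2)·k1); y_{n+1} = y_n + h·k2.
t=-0.100000, y=-1.500000:
  k1 = f(-0.100000, -1.500000) = 0.225000
  k2 = f(0.065000, -1.462875) = 0.219431
  y ← -1.500000 + 0.33·0.219431 = -1.427588
t=0.230000, y=-1.427588:
  k1 = f(0.230000, -1.427588) = 0.214138
  k2 = f(0.395000, -1.392255) = 0.208838
  y ← -1.427588 + 0.33·0.208838 = -1.358671
t=0.560000, y=-1.358671:
  k1 = f(0.560000, -1.358671) = 0.203801
  k2 = f(0.725000, -1.325044) = 0.198757
  y ← -1.358671 + 0.33·0.198757 = -1.293081
y(0.89) ≈ -1.2931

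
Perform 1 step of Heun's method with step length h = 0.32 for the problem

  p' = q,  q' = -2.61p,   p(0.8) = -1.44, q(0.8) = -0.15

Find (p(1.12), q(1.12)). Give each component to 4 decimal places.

-1.2956, 1.0727

Heun on (p,q): k1 = f(s_n, state_n); k2 = f(s_n + h, state_n + h·k1); state_{n+1} = state_n + (h/2)·(k1 + k2).
0.800000: (-1.440000, -0.150000)
  k1 = (-0.150000, 3.758400)
  predictor → (-1.488000, 1.052688)
  k2 = (1.052688, 3.883680)
  → (-1.295570, 1.072733)
(p(1.12), q(1.12)) ≈ (-1.2956, 1.0727)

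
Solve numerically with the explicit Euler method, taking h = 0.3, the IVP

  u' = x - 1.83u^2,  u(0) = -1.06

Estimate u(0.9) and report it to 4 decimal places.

Euler: u_{n+1} = u_n + h·f(x_n, u_n).
x=0.000000, u=-1.060000: f=-2.056188 → u ← -1.060000 + 0.3·(-2.056188) = -1.676856
x=0.300000, u=-1.676856: f=-4.845681 → u ← -1.676856 + 0.3·(-4.845681) = -3.130561
x=0.600000, u=-3.130561: f=-17.334750 → u ← -3.130561 + 0.3·(-17.334750) = -8.330986
u(0.9) ≈ -8.3310

-8.3310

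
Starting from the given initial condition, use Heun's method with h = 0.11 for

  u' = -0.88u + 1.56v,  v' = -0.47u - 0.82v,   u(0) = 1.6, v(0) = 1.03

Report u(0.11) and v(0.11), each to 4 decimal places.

Heun on (u,v): k1 = f(t_n, state_n); k2 = f(t_n + h, state_n + h·k1); state_{n+1} = state_n + (h/2)·(k1 + k2).
0.000000: (1.600000, 1.030000)
  k1 = (0.198800, -1.596600)
  predictor → (1.621868, 0.854374)
  k2 = (-0.094420, -1.462865)
  → (1.605741, 0.861729)
(u(0.11), v(0.11)) ≈ (1.6057, 0.8617)

1.6057, 0.8617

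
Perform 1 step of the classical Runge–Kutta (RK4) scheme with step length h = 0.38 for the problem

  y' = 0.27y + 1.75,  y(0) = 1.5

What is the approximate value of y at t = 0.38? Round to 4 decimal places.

2.3624

RK4: k1 = f(t_n, y_n); k2 = f(t_n + h/2, y_n + (h/2)·k1); k3 = f(t_n + h/2, y_n + (h/2)·k2); k4 = f(t_n + h, y_n + h·k3); y_{n+1} = y_n + (h/6)·(k1 + 2k2 + 2k3 + k4).
t=0.000000, y=1.500000:
  k1 = f(0.000000, 1.500000) = 2.155000
  k2 = f(0.190000, 1.909450) = 2.265551
  k3 = f(0.190000, 1.930455) = 2.271223
  k4 = f(0.380000, 2.363065) = 2.388027
  y ← 1.500000 + (0.38/6)·(k1 + 2k2 + 2k3 + k4) = 2.362383
y(0.38) ≈ 2.3624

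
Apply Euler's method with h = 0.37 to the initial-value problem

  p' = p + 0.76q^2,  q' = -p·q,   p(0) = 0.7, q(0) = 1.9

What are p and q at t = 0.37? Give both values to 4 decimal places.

Euler on (p,q): p_{n+1} = p_n + h·p', q_{n+1} = q_n + h·q'.
0.000000: (0.700000, 1.900000); f=(3.443600, -1.330000) → (1.974132, 1.407900)
(p(0.37), q(0.37)) ≈ (1.9741, 1.4079)

1.9741, 1.4079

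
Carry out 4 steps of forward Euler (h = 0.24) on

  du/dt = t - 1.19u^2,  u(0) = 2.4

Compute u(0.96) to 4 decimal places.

0.6986

Euler: u_{n+1} = u_n + h·f(t_n, u_n).
t=0.000000, u=2.400000: f=-6.854400 → u ← 2.400000 + 0.24·(-6.854400) = 0.754944
t=0.240000, u=0.754944: f=-0.438229 → u ← 0.754944 + 0.24·(-0.438229) = 0.649769
t=0.480000, u=0.649769: f=-0.022418 → u ← 0.649769 + 0.24·(-0.022418) = 0.644389
t=0.720000, u=0.644389: f=0.225868 → u ← 0.644389 + 0.24·0.225868 = 0.698597
u(0.96) ≈ 0.6986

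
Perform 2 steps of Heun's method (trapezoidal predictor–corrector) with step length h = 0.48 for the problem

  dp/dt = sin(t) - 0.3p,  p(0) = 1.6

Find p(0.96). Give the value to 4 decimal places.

Heun: k1 = f(t_n, p_n); k2 = f(t_n + h, p_n + h·k1); p_{n+1} = p_n + (h/2)·(k1 + k2).
t=0.000000, p=1.600000:
  k1 = f(0.000000, 1.600000) = -0.480000
  k2 = f(0.480000, 1.369600) = 0.050899
  p ← 1.600000 + (0.48/2)·(-0.480000 + 0.050899) = 1.497016
t=0.480000, p=1.497016:
  k1 = f(0.480000, 1.497016) = 0.012674
  k2 = f(0.960000, 1.503100) = 0.368262
  p ← 1.497016 + (0.48/2)·(0.012674 + 0.368262) = 1.588440
p(0.96) ≈ 1.5884

1.5884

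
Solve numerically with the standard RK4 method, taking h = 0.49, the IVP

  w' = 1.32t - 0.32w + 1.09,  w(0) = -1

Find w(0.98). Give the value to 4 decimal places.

RK4: k1 = f(t_n, w_n); k2 = f(t_n + h/2, w_n + (h/2)·k1); k3 = f(t_n + h/2, w_n + (h/2)·k2); k4 = f(t_n + h, w_n + h·k3); w_{n+1} = w_n + (h/6)·(k1 + 2k2 + 2k3 + k4).
t=0.000000, w=-1.000000:
  k1 = f(0.000000, -1.000000) = 1.410000
  k2 = f(0.245000, -0.654550) = 1.622856
  k3 = f(0.245000, -0.602400) = 1.606168
  k4 = f(0.490000, -0.212978) = 1.804953
  w ← -1.000000 + (0.49/6)·(k1 + 2k2 + 2k3 + k4) = -0.210038
t=0.490000, w=-0.210038:
  k1 = f(0.490000, -0.210038) = 1.804012
  k2 = f(0.735000, 0.231945) = 1.985978
  k3 = f(0.735000, 0.276526) = 1.971712
  k4 = f(0.980000, 0.756100) = 2.141648
  w ← -0.210038 + (0.49/6)·(k1 + 2k2 + 2k3 + k4) = 0.758613
w(0.98) ≈ 0.7586

0.7586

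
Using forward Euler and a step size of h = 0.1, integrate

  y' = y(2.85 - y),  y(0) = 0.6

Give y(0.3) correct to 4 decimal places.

Euler: y_{n+1} = y_n + h·f(x_n, y_n).
x=0.000000, y=0.600000: f=1.350000 → y ← 0.600000 + 0.1·1.350000 = 0.735000
x=0.100000, y=0.735000: f=1.554525 → y ← 0.735000 + 0.1·1.554525 = 0.890452
x=0.200000, y=0.890452: f=1.744884 → y ← 0.890452 + 0.1·1.744884 = 1.064941
y(0.3) ≈ 1.0649

1.0649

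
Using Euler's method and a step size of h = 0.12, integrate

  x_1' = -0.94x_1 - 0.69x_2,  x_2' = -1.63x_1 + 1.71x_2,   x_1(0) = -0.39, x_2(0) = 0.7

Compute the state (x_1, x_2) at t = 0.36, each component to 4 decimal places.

Euler on (x_1,x_2): x_1_{n+1} = x_1_n + h·x_1', x_2_{n+1} = x_2_n + h·x_2'.
0.000000: (-0.390000, 0.700000); f=(-0.116400, 1.832700) → (-0.403968, 0.919924)
0.120000: (-0.403968, 0.919924); f=(-0.255018, 2.231538) → (-0.434570, 1.187709)
0.240000: (-0.434570, 1.187709); f=(-0.411023, 2.739331) → (-0.483893, 1.516428)
(x_1(0.36), x_2(0.36)) ≈ (-0.4839, 1.5164)

-0.4839, 1.5164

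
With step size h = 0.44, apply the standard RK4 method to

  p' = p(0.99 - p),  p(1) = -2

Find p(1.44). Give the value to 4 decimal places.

RK4: k1 = f(t_n, p_n); k2 = f(t_n + h/2, p_n + (h/2)·k1); k3 = f(t_n + h/2, p_n + (h/2)·k2); k4 = f(t_n + h, p_n + h·k3); p_{n+1} = p_n + (h/6)·(k1 + 2k2 + 2k3 + k4).
t=1.000000, p=-2.000000:
  k1 = f(1.000000, -2.000000) = -5.980000
  k2 = f(1.220000, -3.315600) = -14.275647
  k3 = f(1.220000, -5.140642) = -31.515440
  k4 = f(1.440000, -15.866794) = -267.463272
  p ← -2.000000 + (0.44/6)·(k1 + 2k2 + 2k3 + k4) = -28.768533
p(1.44) ≈ -28.7685

-28.7685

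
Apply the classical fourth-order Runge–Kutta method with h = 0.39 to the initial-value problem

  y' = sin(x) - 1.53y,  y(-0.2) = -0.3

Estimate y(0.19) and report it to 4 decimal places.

RK4: k1 = f(x_n, y_n); k2 = f(x_n + h/2, y_n + (h/2)·k1); k3 = f(x_n + h/2, y_n + (h/2)·k2); k4 = f(x_n + h, y_n + h·k3); y_{n+1} = y_n + (h/6)·(k1 + 2k2 + 2k3 + k4).
x=-0.200000, y=-0.300000:
  k1 = f(-0.200000, -0.300000) = 0.260331
  k2 = f(-0.005000, -0.249236) = 0.376330
  k3 = f(-0.005000, -0.226616) = 0.341722
  k4 = f(0.190000, -0.166728) = 0.443953
  y ← -0.300000 + (0.39/6)·(k1 + 2k2 + 2k3 + k4) = -0.160875
y(0.19) ≈ -0.1609

-0.1609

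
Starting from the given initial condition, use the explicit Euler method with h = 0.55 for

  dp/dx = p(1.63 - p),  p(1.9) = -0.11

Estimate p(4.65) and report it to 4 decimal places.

Euler: p_{n+1} = p_n + h·f(x_n, p_n).
x=1.900000, p=-0.110000: f=-0.191400 → p ← -0.110000 + 0.55·(-0.191400) = -0.215270
x=2.450000, p=-0.215270: f=-0.397231 → p ← -0.215270 + 0.55·(-0.397231) = -0.433747
x=3.000000, p=-0.433747: f=-0.895145 → p ← -0.433747 + 0.55·(-0.895145) = -0.926077
x=3.550000, p=-0.926077: f=-2.367123 → p ← -0.926077 + 0.55·(-2.367123) = -2.227994
x=4.100000, p=-2.227994: f=-8.595590 → p ← -2.227994 + 0.55·(-8.595590) = -6.955569
p(4.65) ≈ -6.9556

-6.9556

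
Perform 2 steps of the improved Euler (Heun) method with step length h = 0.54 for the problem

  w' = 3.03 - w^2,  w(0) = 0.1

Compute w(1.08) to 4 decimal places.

Heun: k1 = f(t_n, w_n); k2 = f(t_n + h, w_n + h·k1); w_{n+1} = w_n + (h/2)·(k1 + k2).
t=0.000000, w=0.100000:
  k1 = f(0.000000, 0.100000) = 3.020000
  k2 = f(0.540000, 1.730800) = 0.034331
  w ← 0.100000 + (0.54/2)·(3.020000 + 0.034331) = 0.924669
t=0.540000, w=0.924669:
  k1 = f(0.540000, 0.924669) = 2.174986
  k2 = f(1.080000, 2.099162) = -1.376482
  w ← 0.924669 + (0.54/2)·(2.174986 + (-1.376482)) = 1.140266
w(1.08) ≈ 1.1403

1.1403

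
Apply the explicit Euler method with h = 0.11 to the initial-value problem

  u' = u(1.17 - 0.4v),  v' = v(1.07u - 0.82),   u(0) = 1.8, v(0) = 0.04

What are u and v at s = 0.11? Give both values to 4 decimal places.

2.0285, 0.0449

Euler on (u,v): u_{n+1} = u_n + h·u', v_{n+1} = v_n + h·v'.
0.000000: (1.800000, 0.040000); f=(2.077200, 0.044240) → (2.028492, 0.044866)
(u(0.11), v(0.11)) ≈ (2.0285, 0.0449)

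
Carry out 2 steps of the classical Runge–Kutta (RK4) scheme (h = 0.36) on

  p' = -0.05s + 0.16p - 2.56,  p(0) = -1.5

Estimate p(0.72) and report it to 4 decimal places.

RK4: k1 = f(s_n, p_n); k2 = f(s_n + h/2, p_n + (h/2)·k1); k3 = f(s_n + h/2, p_n + (h/2)·k2); k4 = f(s_n + h, p_n + h·k3); p_{n+1} = p_n + (h/6)·(k1 + 2k2 + 2k3 + k4).
s=0.000000, p=-1.500000:
  k1 = f(0.000000, -1.500000) = -2.800000
  k2 = f(0.180000, -2.004000) = -2.889640
  k3 = f(0.180000, -2.020135) = -2.892222
  k4 = f(0.360000, -2.541200) = -2.984592
  p ← -1.500000 + (0.36/6)·(k1 + 2k2 + 2k3 + k4) = -2.540899
s=0.360000, p=-2.540899:
  k1 = f(0.360000, -2.540899) = -2.984544
  k2 = f(0.540000, -3.078117) = -3.079499
  k3 = f(0.540000, -3.095209) = -3.082233
  k4 = f(0.720000, -3.650503) = -3.180080
  p ← -2.540899 + (0.36/6)·(k1 + 2k2 + 2k3 + k4) = -3.650184
p(0.72) ≈ -3.6502

-3.6502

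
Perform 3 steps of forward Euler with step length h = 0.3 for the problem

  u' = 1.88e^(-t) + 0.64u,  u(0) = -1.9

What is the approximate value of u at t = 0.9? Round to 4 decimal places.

-1.6090

Euler: u_{n+1} = u_n + h·f(t_n, u_n).
t=0.000000, u=-1.900000: f=0.664000 → u ← -1.900000 + 0.3·0.664000 = -1.700800
t=0.300000, u=-1.700800: f=0.304226 → u ← -1.700800 + 0.3·0.304226 = -1.609532
t=0.600000, u=-1.609532: f=0.001665 → u ← -1.609532 + 0.3·0.001665 = -1.609033
u(0.9) ≈ -1.6090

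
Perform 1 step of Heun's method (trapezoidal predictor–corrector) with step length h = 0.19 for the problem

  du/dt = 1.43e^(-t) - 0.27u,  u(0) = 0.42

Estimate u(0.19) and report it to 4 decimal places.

Heun: k1 = f(t_n, u_n); k2 = f(t_n + h, u_n + h·k1); u_{n+1} = u_n + (h/2)·(k1 + k2).
t=0.000000, u=0.420000:
  k1 = f(0.000000, 0.420000) = 1.316600
  k2 = f(0.190000, 0.670154) = 1.001610
  u ← 0.420000 + (0.19/2)·(1.316600 + 1.001610) = 0.640230
u(0.19) ≈ 0.6402

0.6402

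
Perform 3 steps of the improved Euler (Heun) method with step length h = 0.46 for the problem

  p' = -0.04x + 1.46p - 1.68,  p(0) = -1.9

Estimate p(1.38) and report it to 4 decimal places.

-19.7506

Heun: k1 = f(x_n, p_n); k2 = f(x_n + h, p_n + h·k1); p_{n+1} = p_n + (h/2)·(k1 + k2).
x=0.000000, p=-1.900000:
  k1 = f(0.000000, -1.900000) = -4.454000
  k2 = f(0.460000, -3.948840) = -7.463706
  p ← -1.900000 + (0.46/2)·(-4.454000 + (-7.463706)) = -4.641072
x=0.460000, p=-4.641072:
  k1 = f(0.460000, -4.641072) = -8.474366
  k2 = f(0.920000, -8.539281) = -14.184150
  p ← -4.641072 + (0.46/2)·(-8.474366 + (-14.184150)) = -9.852531
x=0.920000, p=-9.852531:
  k1 = f(0.920000, -9.852531) = -16.101495
  k2 = f(1.380000, -17.259219) = -26.933660
  p ← -9.852531 + (0.46/2)·(-16.101495 + (-26.933660)) = -19.750617
p(1.38) ≈ -19.7506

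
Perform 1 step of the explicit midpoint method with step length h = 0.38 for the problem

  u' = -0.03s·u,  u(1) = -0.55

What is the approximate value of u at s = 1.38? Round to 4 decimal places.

-0.5426

Midpoint: k1 = f(s_n, u_n); k2 = f(s_n + h/2, u_n + (h/2)·k1); u_{n+1} = u_n + h·k2.
s=1.000000, u=-0.550000:
  k1 = f(1.000000, -0.550000) = 0.016500
  k2 = f(1.190000, -0.546865) = 0.019523
  u ← -0.550000 + 0.38·0.019523 = -0.542581
u(1.38) ≈ -0.5426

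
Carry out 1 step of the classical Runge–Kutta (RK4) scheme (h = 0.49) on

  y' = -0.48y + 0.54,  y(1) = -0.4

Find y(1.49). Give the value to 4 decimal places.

RK4: k1 = f(x_n, y_n); k2 = f(x_n + h/2, y_n + (h/2)·k1); k3 = f(x_n + h/2, y_n + (h/2)·k2); k4 = f(x_n + h, y_n + h·k3); y_{n+1} = y_n + (h/6)·(k1 + 2k2 + 2k3 + k4).
x=1.000000, y=-0.400000:
  k1 = f(1.000000, -0.400000) = 0.732000
  k2 = f(1.245000, -0.220660) = 0.645917
  k3 = f(1.245000, -0.241750) = 0.656040
  k4 = f(1.490000, -0.078540) = 0.577699
  y ← -0.400000 + (0.49/6)·(k1 + 2k2 + 2k3 + k4) = -0.080388
y(1.49) ≈ -0.0804

-0.0804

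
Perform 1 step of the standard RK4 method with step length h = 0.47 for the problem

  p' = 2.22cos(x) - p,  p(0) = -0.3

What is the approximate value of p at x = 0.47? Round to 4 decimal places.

RK4: k1 = f(x_n, p_n); k2 = f(x_n + h/2, p_n + (h/2)·k1); k3 = f(x_n + h/2, p_n + (h/2)·k2); k4 = f(x_n + h, p_n + h·k3); p_{n+1} = p_n + (h/6)·(k1 + 2k2 + 2k3 + k4).
x=0.000000, p=-0.300000:
  k1 = f(0.000000, -0.300000) = 2.520000
  k2 = f(0.235000, 0.292200) = 1.866782
  k3 = f(0.235000, 0.138694) = 2.020288
  k4 = f(0.470000, 0.649535) = 1.329746
  p ← -0.300000 + (0.47/6)·(k1 + 2k2 + 2k3 + k4) = 0.610538
p(0.47) ≈ 0.6105

0.6105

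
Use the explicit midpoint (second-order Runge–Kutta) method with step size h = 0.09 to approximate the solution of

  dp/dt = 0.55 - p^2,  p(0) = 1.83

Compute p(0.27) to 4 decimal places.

Midpoint: k1 = f(t_n, p_n); k2 = f(t_n + h/2, p_n + (h/2)·k1); p_{n+1} = p_n + h·k2.
t=0.000000, p=1.830000:
  k1 = f(0.000000, 1.830000) = -2.798900
  k2 = f(0.045000, 1.704049) = -2.353785
  p ← 1.830000 + 0.09·(-2.353785) = 1.618159
t=0.090000, p=1.618159:
  k1 = f(0.090000, 1.618159) = -2.068440
  k2 = f(0.135000, 1.525080) = -1.775868
  p ← 1.618159 + 0.09·(-1.775868) = 1.458331
t=0.180000, p=1.458331:
  k1 = f(0.180000, 1.458331) = -1.576730
  k2 = f(0.225000, 1.387378) = -1.374819
  p ← 1.458331 + 0.09·(-1.374819) = 1.334598
p(0.27) ≈ 1.3346

1.3346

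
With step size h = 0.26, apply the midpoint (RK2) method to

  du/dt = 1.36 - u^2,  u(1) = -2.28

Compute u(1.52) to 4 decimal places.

-12.2362

Midpoint: k1 = f(t_n, u_n); k2 = f(t_n + h/2, u_n + (h/2)·k1); u_{n+1} = u_n + h·k2.
t=1.000000, u=-2.280000:
  k1 = f(1.000000, -2.280000) = -3.838400
  k2 = f(1.130000, -2.778992) = -6.362797
  u ← -2.280000 + 0.26·(-6.362797) = -3.934327
t=1.260000, u=-3.934327:
  k1 = f(1.260000, -3.934327) = -14.118930
  k2 = f(1.390000, -5.769788) = -31.930453
  u ← -3.934327 + 0.26·(-31.930453) = -12.236245
u(1.52) ≈ -12.2362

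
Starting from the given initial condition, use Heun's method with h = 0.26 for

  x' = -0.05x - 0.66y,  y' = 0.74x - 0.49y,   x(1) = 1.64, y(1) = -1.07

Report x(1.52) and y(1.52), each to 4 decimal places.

Heun on (x,y): k1 = f(s_n, state_n); k2 = f(s_n + h, state_n + h·k1); state_{n+1} = state_n + (h/2)·(k1 + k2).
1.000000: (1.640000, -1.070000)
  k1 = (0.624200, 1.737900)
  predictor → (1.802292, -0.618146)
  k2 = (0.317862, 1.636588)
  → (1.762468, -0.631317)
1.260000: (1.762468, -0.631317)
  k1 = (0.328546, 1.613571)
  predictor → (1.847890, -0.211788)
  k2 = (0.047386, 1.471215)
  → (1.811339, -0.230294)
(x(1.52), y(1.52)) ≈ (1.8113, -0.2303)

1.8113, -0.2303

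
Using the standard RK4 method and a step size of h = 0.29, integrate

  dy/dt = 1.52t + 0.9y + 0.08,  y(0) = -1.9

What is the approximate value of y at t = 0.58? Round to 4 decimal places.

RK4: k1 = f(t_n, y_n); k2 = f(t_n + h/2, y_n + (h/2)·k1); k3 = f(t_n + h/2, y_n + (h/2)·k2); k4 = f(t_n + h, y_n + h·k3); y_{n+1} = y_n + (h/6)·(k1 + 2k2 + 2k3 + k4).
t=0.000000, y=-1.900000:
  k1 = f(0.000000, -1.900000) = -1.630000
  k2 = f(0.145000, -2.136350) = -1.622315
  k3 = f(0.145000, -2.135236) = -1.621312
  k4 = f(0.290000, -2.370181) = -1.612362
  y ← -1.900000 + (0.29/6)·(k1 + 2k2 + 2k3 + k4) = -2.370265
t=0.290000, y=-2.370265:
  k1 = f(0.290000, -2.370265) = -1.612438
  k2 = f(0.435000, -2.604068) = -1.602462
  k3 = f(0.435000, -2.602622) = -1.601160
  k4 = f(0.580000, -2.834601) = -1.589541
  y ← -2.370265 + (0.29/6)·(k1 + 2k2 + 2k3 + k4) = -2.834711
y(0.58) ≈ -2.8347

-2.8347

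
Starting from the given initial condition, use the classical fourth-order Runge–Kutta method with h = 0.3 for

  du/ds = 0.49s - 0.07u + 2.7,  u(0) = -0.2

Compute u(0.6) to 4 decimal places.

RK4: k1 = f(s_n, u_n); k2 = f(s_n + h/2, u_n + (h/2)·k1); k3 = f(s_n + h/2, u_n + (h/2)·k2); k4 = f(s_n + h, u_n + h·k3); u_{n+1} = u_n + (h/6)·(k1 + 2k2 + 2k3 + k4).
s=0.000000, u=-0.200000:
  k1 = f(0.000000, -0.200000) = 2.714000
  k2 = f(0.150000, 0.207100) = 2.759003
  k3 = f(0.150000, 0.213850) = 2.758530
  k4 = f(0.300000, 0.627559) = 2.803071
  u ← -0.200000 + (0.3/6)·(k1 + 2k2 + 2k3 + k4) = 0.627607
s=0.300000, u=0.627607:
  k1 = f(0.300000, 0.627607) = 2.803068
  k2 = f(0.450000, 1.048067) = 2.847135
  k3 = f(0.450000, 1.054677) = 2.846673
  k4 = f(0.600000, 1.481609) = 2.890287
  u ← 0.627607 + (0.3/6)·(k1 + 2k2 + 2k3 + k4) = 1.481655
u(0.6) ≈ 1.4817

1.4817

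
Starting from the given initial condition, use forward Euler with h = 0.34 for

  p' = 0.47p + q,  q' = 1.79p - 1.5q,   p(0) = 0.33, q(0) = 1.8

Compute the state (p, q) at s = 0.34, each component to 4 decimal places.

Euler on (p,q): p_{n+1} = p_n + h·p', q_{n+1} = q_n + h·q'.
0.000000: (0.330000, 1.800000); f=(1.955100, -2.109300) → (0.994734, 1.082838)
(p(0.34), q(0.34)) ≈ (0.9947, 1.0828)

0.9947, 1.0828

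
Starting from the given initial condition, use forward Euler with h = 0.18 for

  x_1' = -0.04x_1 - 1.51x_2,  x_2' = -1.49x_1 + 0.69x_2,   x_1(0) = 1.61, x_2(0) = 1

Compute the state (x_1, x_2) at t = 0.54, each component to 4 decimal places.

1.0059, 0.1723

Euler on (x_1,x_2): x_1_{n+1} = x_1_n + h·x_1', x_2_{n+1} = x_2_n + h·x_2'.
0.000000: (1.610000, 1.000000); f=(-1.574400, -1.708900) → (1.326608, 0.692398)
0.180000: (1.326608, 0.692398); f=(-1.098585, -1.498891) → (1.128863, 0.422598)
0.360000: (1.128863, 0.422598); f=(-0.683277, -1.390413) → (1.005873, 0.172323)
(x_1(0.54), x_2(0.54)) ≈ (1.0059, 0.1723)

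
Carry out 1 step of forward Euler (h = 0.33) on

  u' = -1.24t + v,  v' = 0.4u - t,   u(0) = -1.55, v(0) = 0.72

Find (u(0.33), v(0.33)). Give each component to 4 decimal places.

Euler on (u,v): u_{n+1} = u_n + h·u', v_{n+1} = v_n + h·v'.
0.000000: (-1.550000, 0.720000); f=(0.720000, -0.620000) → (-1.312400, 0.515400)
(u(0.33), v(0.33)) ≈ (-1.3124, 0.5154)

-1.3124, 0.5154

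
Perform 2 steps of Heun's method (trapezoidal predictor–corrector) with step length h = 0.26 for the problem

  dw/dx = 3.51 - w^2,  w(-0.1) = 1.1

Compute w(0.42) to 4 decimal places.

1.6760

Heun: k1 = f(x_n, w_n); k2 = f(x_n + h, w_n + h·k1); w_{n+1} = w_n + (h/2)·(k1 + k2).
x=-0.100000, w=1.100000:
  k1 = f(-0.100000, 1.100000) = 2.300000
  k2 = f(0.160000, 1.698000) = 0.626796
  w ← 1.100000 + (0.26/2)·(2.300000 + 0.626796) = 1.480483
x=0.160000, w=1.480483:
  k1 = f(0.160000, 1.480483) = 1.318169
  k2 = f(0.420000, 1.823207) = 0.185915
  w ← 1.480483 + (0.26/2)·(1.318169 + 0.185915) = 1.676014
w(0.42) ≈ 1.6760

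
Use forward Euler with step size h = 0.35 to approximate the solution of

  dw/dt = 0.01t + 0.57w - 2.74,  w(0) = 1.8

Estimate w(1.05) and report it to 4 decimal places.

Euler: w_{n+1} = w_n + h·f(t_n, w_n).
t=0.000000, w=1.800000: f=-1.714000 → w ← 1.800000 + 0.35·(-1.714000) = 1.200100
t=0.350000, w=1.200100: f=-2.052443 → w ← 1.200100 + 0.35·(-2.052443) = 0.481745
t=0.700000, w=0.481745: f=-2.458405 → w ← 0.481745 + 0.35·(-2.458405) = -0.378697
w(1.05) ≈ -0.3787

-0.3787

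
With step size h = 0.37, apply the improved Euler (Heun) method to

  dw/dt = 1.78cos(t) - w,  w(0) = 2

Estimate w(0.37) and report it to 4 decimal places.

Heun: k1 = f(t_n, w_n); k2 = f(t_n + h, w_n + h·k1); w_{n+1} = w_n + (h/2)·(k1 + k2).
t=0.000000, w=2.000000:
  k1 = f(0.000000, 2.000000) = -0.220000
  k2 = f(0.370000, 1.918600) = -0.259057
  w ← 2.000000 + (0.37/2)·(-0.220000 + (-0.259057)) = 1.911374
w(0.37) ≈ 1.9114

1.9114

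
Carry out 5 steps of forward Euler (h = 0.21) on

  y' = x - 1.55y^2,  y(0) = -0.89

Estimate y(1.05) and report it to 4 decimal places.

Euler: y_{n+1} = y_n + h·f(x_n, y_n).
x=0.000000, y=-0.890000: f=-1.227755 → y ← -0.890000 + 0.21·(-1.227755) = -1.147829
x=0.210000, y=-1.147829: f=-1.832141 → y ← -1.147829 + 0.21·(-1.832141) = -1.532578
x=0.420000, y=-1.532578: f=-3.220634 → y ← -1.532578 + 0.21·(-3.220634) = -2.208911
x=0.630000, y=-2.208911: f=-6.932898 → y ← -2.208911 + 0.21·(-6.932898) = -3.664820
x=0.840000, y=-3.664820: f=-19.977901 → y ← -3.664820 + 0.21·(-19.977901) = -7.860179
y(1.05) ≈ -7.8602

-7.8602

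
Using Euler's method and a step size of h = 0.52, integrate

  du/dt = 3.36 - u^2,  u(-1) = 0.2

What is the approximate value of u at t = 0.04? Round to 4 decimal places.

Euler: u_{n+1} = u_n + h·f(t_n, u_n).
t=-1.000000, u=0.200000: f=3.320000 → u ← 0.200000 + 0.52·3.320000 = 1.926400
t=-0.480000, u=1.926400: f=-0.351017 → u ← 1.926400 + 0.52·(-0.351017) = 1.743871
u(0.04) ≈ 1.7439

1.7439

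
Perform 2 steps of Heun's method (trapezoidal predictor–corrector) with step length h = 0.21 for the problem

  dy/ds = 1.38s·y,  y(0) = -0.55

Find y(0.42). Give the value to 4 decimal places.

-0.6206

Heun: k1 = f(s_n, y_n); k2 = f(s_n + h, y_n + h·k1); y_{n+1} = y_n + (h/2)·(k1 + k2).
s=0.000000, y=-0.550000:
  k1 = f(0.000000, -0.550000) = 0.000000
  k2 = f(0.210000, -0.550000) = -0.159390
  y ← -0.550000 + (0.21/2)·(0.000000 + (-0.159390)) = -0.566736
s=0.210000, y=-0.566736:
  k1 = f(0.210000, -0.566736) = -0.164240
  k2 = f(0.420000, -0.601226) = -0.348471
  y ← -0.566736 + (0.21/2)·(-0.164240 + (-0.348471)) = -0.620571
y(0.42) ≈ -0.6206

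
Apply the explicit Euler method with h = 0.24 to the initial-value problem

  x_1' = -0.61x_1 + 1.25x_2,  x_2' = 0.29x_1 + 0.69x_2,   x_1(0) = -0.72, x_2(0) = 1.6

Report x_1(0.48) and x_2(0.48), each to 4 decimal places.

Euler on (x_1,x_2): x_1_{n+1} = x_1_n + h·x_1', x_2_{n+1} = x_2_n + h·x_2'.
0.000000: (-0.720000, 1.600000); f=(2.439200, 0.895200) → (-0.134592, 1.814848)
0.240000: (-0.134592, 1.814848); f=(2.350661, 1.213213) → (0.429567, 2.106019)
(x_1(0.48), x_2(0.48)) ≈ (0.4296, 2.1060)

0.4296, 2.1060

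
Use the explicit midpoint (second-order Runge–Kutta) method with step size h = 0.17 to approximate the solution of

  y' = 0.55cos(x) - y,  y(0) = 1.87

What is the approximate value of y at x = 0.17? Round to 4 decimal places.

1.6643

Midpoint: k1 = f(x_n, y_n); k2 = f(x_n + h/2, y_n + (h/2)·k1); y_{n+1} = y_n + h·k2.
x=0.000000, y=1.870000:
  k1 = f(0.000000, 1.870000) = -1.320000
  k2 = f(0.085000, 1.757800) = -1.209786
  y ← 1.870000 + 0.17·(-1.209786) = 1.664336
y(0.17) ≈ 1.6643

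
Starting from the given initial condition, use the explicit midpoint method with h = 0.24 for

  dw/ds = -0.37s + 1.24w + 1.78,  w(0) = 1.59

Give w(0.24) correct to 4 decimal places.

Midpoint: k1 = f(s_n, w_n); k2 = f(s_n + h/2, w_n + (h/2)·k1); w_{n+1} = w_n + h·k2.
s=0.000000, w=1.590000:
  k1 = f(0.000000, 1.590000) = 3.751600
  k2 = f(0.120000, 2.040192) = 4.265438
  w ← 1.590000 + 0.24·4.265438 = 2.613705
w(0.24) ≈ 2.6137

2.6137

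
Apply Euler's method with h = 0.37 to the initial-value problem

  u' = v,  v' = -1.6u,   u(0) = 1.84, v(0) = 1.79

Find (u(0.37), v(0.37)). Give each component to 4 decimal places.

2.5023, 0.7007

Euler on (u,v): u_{n+1} = u_n + h·u', v_{n+1} = v_n + h·v'.
0.000000: (1.840000, 1.790000); f=(1.790000, -2.944000) → (2.502300, 0.700720)
(u(0.37), v(0.37)) ≈ (2.5023, 0.7007)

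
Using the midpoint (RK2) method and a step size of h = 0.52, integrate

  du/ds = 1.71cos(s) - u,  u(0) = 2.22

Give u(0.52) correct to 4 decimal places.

Midpoint: k1 = f(s_n, u_n); k2 = f(s_n + h/2, u_n + (h/2)·k1); u_{n+1} = u_n + h·k2.
s=0.000000, u=2.220000:
  k1 = f(0.000000, 2.220000) = -0.510000
  k2 = f(0.260000, 2.087400) = -0.434873
  u ← 2.220000 + 0.52·(-0.434873) = 1.993866
u(0.52) ≈ 1.9939

1.9939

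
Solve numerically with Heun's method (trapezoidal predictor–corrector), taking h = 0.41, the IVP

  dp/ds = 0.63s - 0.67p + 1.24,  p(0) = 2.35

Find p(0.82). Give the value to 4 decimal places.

2.3261

Heun: k1 = f(s_n, p_n); k2 = f(s_n + h, p_n + h·k1); p_{n+1} = p_n + (h/2)·(k1 + k2).
s=0.000000, p=2.350000:
  k1 = f(0.000000, 2.350000) = -0.334500
  k2 = f(0.410000, 2.212855) = 0.015687
  p ← 2.350000 + (0.41/2)·(-0.334500 + 0.015687) = 2.284643
s=0.410000, p=2.284643:
  k1 = f(0.410000, 2.284643) = -0.032411
  k2 = f(0.820000, 2.271355) = 0.234792
  p ← 2.284643 + (0.41/2)·(-0.032411 + 0.234792) = 2.326132
p(0.82) ≈ 2.3261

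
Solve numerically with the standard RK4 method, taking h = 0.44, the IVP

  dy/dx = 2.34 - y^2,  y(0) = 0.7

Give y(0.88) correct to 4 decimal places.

RK4: k1 = f(x_n, y_n); k2 = f(x_n + h/2, y_n + (h/2)·k1); k3 = f(x_n + h/2, y_n + (h/2)·k2); k4 = f(x_n + h, y_n + h·k3); y_{n+1} = y_n + (h/6)·(k1 + 2k2 + 2k3 + k4).
x=0.000000, y=0.700000:
  k1 = f(0.000000, 0.700000) = 1.850000
  k2 = f(0.220000, 1.107000) = 1.114551
  k3 = f(0.220000, 0.945201) = 1.446595
  k4 = f(0.440000, 1.336502) = 0.553763
  y ← 0.700000 + (0.44/6)·(k1 + 2k2 + 2k3 + k4) = 1.251911
x=0.440000, y=1.251911:
  k1 = f(0.440000, 1.251911) = 0.772720
  k2 = f(0.660000, 1.421909) = 0.318175
  k3 = f(0.660000, 1.321909) = 0.592556
  k4 = f(0.880000, 1.512635) = 0.051934
  y ← 1.251911 + (0.44/6)·(k1 + 2k2 + 2k3 + k4) = 1.445959
y(0.88) ≈ 1.4460

1.4460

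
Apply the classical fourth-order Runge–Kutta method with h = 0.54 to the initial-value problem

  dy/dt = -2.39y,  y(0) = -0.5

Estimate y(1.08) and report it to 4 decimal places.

-0.0449

RK4: k1 = f(t_n, y_n); k2 = f(t_n + h/2, y_n + (h/2)·k1); k3 = f(t_n + h/2, y_n + (h/2)·k2); k4 = f(t_n + h, y_n + h·k3); y_{n+1} = y_n + (h/6)·(k1 + 2k2 + 2k3 + k4).
t=0.000000, y=-0.500000:
  k1 = f(0.000000, -0.500000) = 1.195000
  k2 = f(0.270000, -0.177350) = 0.423866
  k3 = f(0.270000, -0.385556) = 0.921479
  k4 = f(0.540000, -0.002401) = 0.005739
  y ← -0.500000 + (0.54/6)·(k1 + 2k2 + 2k3 + k4) = -0.149771
t=0.540000, y=-0.149771:
  k1 = f(0.540000, -0.149771) = 0.357953
  k2 = f(0.810000, -0.053124) = 0.126966
  k3 = f(0.810000, -0.115490) = 0.276022
  k4 = f(1.080000, -0.000719) = 0.001719
  y ← -0.149771 + (0.54/6)·(k1 + 2k2 + 2k3 + k4) = -0.044863
y(1.08) ≈ -0.0449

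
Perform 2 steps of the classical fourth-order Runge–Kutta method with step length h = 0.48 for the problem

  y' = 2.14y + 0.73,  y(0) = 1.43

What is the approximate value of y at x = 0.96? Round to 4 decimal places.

RK4: k1 = f(x_n, y_n); k2 = f(x_n + h/2, y_n + (h/2)·k1); k3 = f(x_n + h/2, y_n + (h/2)·k2); k4 = f(x_n + h, y_n + h·k3); y_{n+1} = y_n + (h/6)·(k1 + 2k2 + 2k3 + k4).
x=0.000000, y=1.430000:
  k1 = f(0.000000, 1.430000) = 3.790200
  k2 = f(0.240000, 2.339648) = 5.736847
  k3 = f(0.240000, 2.806843) = 6.736644
  k4 = f(0.480000, 4.663589) = 10.710081
  y ← 1.430000 + (0.48/6)·(k1 + 2k2 + 2k3 + k4) = 4.585781
x=0.480000, y=4.585781:
  k1 = f(0.480000, 4.585781) = 10.543572
  k2 = f(0.720000, 7.116238) = 15.958750
  k3 = f(0.720000, 8.415881) = 18.739985
  k4 = f(0.960000, 13.580974) = 29.793285
  y ← 4.585781 + (0.48/6)·(k1 + 2k2 + 2k3 + k4) = 13.364527
y(0.96) ≈ 13.3645

13.3645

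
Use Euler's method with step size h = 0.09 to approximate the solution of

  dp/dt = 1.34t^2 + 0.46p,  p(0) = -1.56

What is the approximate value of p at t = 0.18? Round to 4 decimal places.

-1.6909

Euler: p_{n+1} = p_n + h·f(t_n, p_n).
t=0.000000, p=-1.560000: f=-0.717600 → p ← -1.560000 + 0.09·(-0.717600) = -1.624584
t=0.090000, p=-1.624584: f=-0.736455 → p ← -1.624584 + 0.09·(-0.736455) = -1.690865
p(0.18) ≈ -1.6909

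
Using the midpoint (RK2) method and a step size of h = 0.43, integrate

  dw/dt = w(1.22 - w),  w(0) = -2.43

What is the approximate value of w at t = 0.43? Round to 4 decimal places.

Midpoint: k1 = f(t_n, w_n); k2 = f(t_n + h/2, w_n + (h/2)·k1); w_{n+1} = w_n + h·k2.
t=0.000000, w=-2.430000:
  k1 = f(0.000000, -2.430000) = -8.869500
  k2 = f(0.215000, -4.336943) = -24.100140
  w ← -2.430000 + 0.43·(-24.100140) = -12.793060
w(0.43) ≈ -12.7931

-12.7931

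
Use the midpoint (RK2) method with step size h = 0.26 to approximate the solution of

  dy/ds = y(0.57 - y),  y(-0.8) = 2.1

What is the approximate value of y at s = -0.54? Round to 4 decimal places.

1.6135

Midpoint: k1 = f(s_n, y_n); k2 = f(s_n + h/2, y_n + (h/2)·k1); y_{n+1} = y_n + h·k2.
s=-0.800000, y=2.100000:
  k1 = f(-0.800000, 2.100000) = -3.213000
  k2 = f(-0.670000, 1.682310) = -1.871250
  y ← 2.100000 + 0.26·(-1.871250) = 1.613475
y(-0.54) ≈ 1.6135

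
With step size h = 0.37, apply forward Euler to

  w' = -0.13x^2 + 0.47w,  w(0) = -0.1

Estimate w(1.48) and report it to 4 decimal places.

-0.2892

Euler: w_{n+1} = w_n + h·f(x_n, w_n).
x=0.000000, w=-0.100000: f=-0.047000 → w ← -0.100000 + 0.37·(-0.047000) = -0.117390
x=0.370000, w=-0.117390: f=-0.072970 → w ← -0.117390 + 0.37·(-0.072970) = -0.144389
x=0.740000, w=-0.144389: f=-0.139051 → w ← -0.144389 + 0.37·(-0.139051) = -0.195838
x=1.110000, w=-0.195838: f=-0.252217 → w ← -0.195838 + 0.37·(-0.252217) = -0.289158
w(1.48) ≈ -0.2892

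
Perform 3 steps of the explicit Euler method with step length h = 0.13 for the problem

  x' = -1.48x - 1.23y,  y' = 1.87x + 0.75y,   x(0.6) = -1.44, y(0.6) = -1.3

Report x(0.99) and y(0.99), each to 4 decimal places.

Euler on (x,y): x_{n+1} = x_n + h·x', y_{n+1} = y_n + h·y'.
0.600000: (-1.440000, -1.300000); f=(3.730200, -3.667800) → (-0.955074, -1.776814)
0.730000: (-0.955074, -1.776814); f=(3.598991, -3.118599) → (-0.487205, -2.182232)
0.860000: (-0.487205, -2.182232); f=(3.405209, -2.547748) → (-0.044528, -2.513439)
(x(0.99), y(0.99)) ≈ (-0.0445, -2.5134)

-0.0445, -2.5134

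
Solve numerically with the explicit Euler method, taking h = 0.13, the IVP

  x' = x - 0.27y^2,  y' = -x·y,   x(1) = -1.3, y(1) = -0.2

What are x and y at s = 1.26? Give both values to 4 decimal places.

Euler on (x,y): x_{n+1} = x_n + h·x', y_{n+1} = y_n + h·y'.
1.000000: (-1.300000, -0.200000); f=(-1.310800, -0.260000) → (-1.470404, -0.233800)
1.130000: (-1.470404, -0.233800); f=(-1.485163, -0.343780) → (-1.663475, -0.278491)
(x(1.26), y(1.26)) ≈ (-1.6635, -0.2785)

-1.6635, -0.2785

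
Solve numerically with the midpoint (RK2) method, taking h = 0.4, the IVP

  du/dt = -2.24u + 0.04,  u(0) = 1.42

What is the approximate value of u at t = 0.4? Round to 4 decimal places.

0.7265

Midpoint: k1 = f(t_n, u_n); k2 = f(t_n + h/2, u_n + (h/2)·k1); u_{n+1} = u_n + h·k2.
t=0.000000, u=1.420000:
  k1 = f(0.000000, 1.420000) = -3.140800
  k2 = f(0.200000, 0.791840) = -1.733722
  u ← 1.420000 + 0.4·(-1.733722) = 0.726511
u(0.4) ≈ 0.7265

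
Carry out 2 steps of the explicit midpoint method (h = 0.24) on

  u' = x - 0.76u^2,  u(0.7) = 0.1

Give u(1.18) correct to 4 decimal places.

0.5165

Midpoint: k1 = f(x_n, u_n); k2 = f(x_n + h/2, u_n + (h/2)·k1); u_{n+1} = u_n + h·k2.
x=0.700000, u=0.100000:
  k1 = f(0.700000, 0.100000) = 0.692400
  k2 = f(0.820000, 0.183088) = 0.794524
  u ← 0.100000 + 0.24·0.794524 = 0.290686
x=0.940000, u=0.290686:
  k1 = f(0.940000, 0.290686) = 0.875781
  k2 = f(1.060000, 0.395779) = 0.940953
  u ← 0.290686 + 0.24·0.940953 = 0.516514
u(1.18) ≈ 0.5165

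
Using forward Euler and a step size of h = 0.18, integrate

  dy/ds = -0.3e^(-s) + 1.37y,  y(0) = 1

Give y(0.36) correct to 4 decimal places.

1.4416

Euler: y_{n+1} = y_n + h·f(s_n, y_n).
s=0.000000, y=1.000000: f=1.070000 → y ← 1.000000 + 0.18·1.070000 = 1.192600
s=0.180000, y=1.192600: f=1.383281 → y ← 1.192600 + 0.18·1.383281 = 1.441591
y(0.36) ≈ 1.4416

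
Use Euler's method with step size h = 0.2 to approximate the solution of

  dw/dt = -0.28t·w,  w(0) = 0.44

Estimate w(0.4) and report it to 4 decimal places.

0.4351

Euler: w_{n+1} = w_n + h·f(t_n, w_n).
t=0.000000, w=0.440000: f=0.000000 → w ← 0.440000 + 0.2·0.000000 = 0.440000
t=0.200000, w=0.440000: f=-0.024640 → w ← 0.440000 + 0.2·(-0.024640) = 0.435072
w(0.4) ≈ 0.4351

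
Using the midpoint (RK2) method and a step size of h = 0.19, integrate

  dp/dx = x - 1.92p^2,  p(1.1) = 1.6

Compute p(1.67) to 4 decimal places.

1.0154

Midpoint: k1 = f(x_n, p_n); k2 = f(x_n + h/2, p_n + (h/2)·k1); p_{n+1} = p_n + h·k2.
x=1.100000, p=1.600000:
  k1 = f(1.100000, 1.600000) = -3.815200
  k2 = f(1.195000, 1.237556) = -1.745566
  p ← 1.600000 + 0.19·(-1.745566) = 1.268342
x=1.290000, p=1.268342:
  k1 = f(1.290000, 1.268342) = -1.798690
  k2 = f(1.385000, 1.097467) = -0.927513
  p ← 1.268342 + 0.19·(-0.927513) = 1.092115
x=1.480000, p=1.092115:
  k1 = f(1.480000, 1.092115) = -0.810013
  k2 = f(1.575000, 1.015164) = -0.403670
  p ← 1.092115 + 0.19·(-0.403670) = 1.015418
p(1.67) ≈ 1.0154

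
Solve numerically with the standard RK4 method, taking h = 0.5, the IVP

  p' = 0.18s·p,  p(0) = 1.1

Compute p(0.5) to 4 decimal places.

RK4: k1 = f(s_n, p_n); k2 = f(s_n + h/2, p_n + (h/2)·k1); k3 = f(s_n + h/2, p_n + (h/2)·k2); k4 = f(s_n + h, p_n + h·k3); p_{n+1} = p_n + (h/6)·(k1 + 2k2 + 2k3 + k4).
s=0.000000, p=1.100000:
  k1 = f(0.000000, 1.100000) = 0.000000
  k2 = f(0.250000, 1.100000) = 0.049500
  k3 = f(0.250000, 1.112375) = 0.050057
  k4 = f(0.500000, 1.125028) = 0.101253
  p ← 1.100000 + (0.5/6)·(k1 + 2k2 + 2k3 + k4) = 1.125031
p(0.5) ≈ 1.1250

1.1250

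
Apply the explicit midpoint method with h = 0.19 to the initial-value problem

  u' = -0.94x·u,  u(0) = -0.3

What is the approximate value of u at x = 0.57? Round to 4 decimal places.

-0.2572

Midpoint: k1 = f(x_n, u_n); k2 = f(x_n + h/2, u_n + (h/2)·k1); u_{n+1} = u_n + h·k2.
x=0.000000, u=-0.300000:
  k1 = f(0.000000, -0.300000) = 0.000000
  k2 = f(0.095000, -0.300000) = 0.026790
  u ← -0.300000 + 0.19·0.026790 = -0.294910
x=0.190000, u=-0.294910:
  k1 = f(0.190000, -0.294910) = 0.052671
  k2 = f(0.285000, -0.289906) = 0.077666
  u ← -0.294910 + 0.19·0.077666 = -0.280153
x=0.380000, u=-0.280153:
  k1 = f(0.380000, -0.280153) = 0.100071
  k2 = f(0.475000, -0.270647) = 0.120844
  u ← -0.280153 + 0.19·0.120844 = -0.257193
u(0.57) ≈ -0.2572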